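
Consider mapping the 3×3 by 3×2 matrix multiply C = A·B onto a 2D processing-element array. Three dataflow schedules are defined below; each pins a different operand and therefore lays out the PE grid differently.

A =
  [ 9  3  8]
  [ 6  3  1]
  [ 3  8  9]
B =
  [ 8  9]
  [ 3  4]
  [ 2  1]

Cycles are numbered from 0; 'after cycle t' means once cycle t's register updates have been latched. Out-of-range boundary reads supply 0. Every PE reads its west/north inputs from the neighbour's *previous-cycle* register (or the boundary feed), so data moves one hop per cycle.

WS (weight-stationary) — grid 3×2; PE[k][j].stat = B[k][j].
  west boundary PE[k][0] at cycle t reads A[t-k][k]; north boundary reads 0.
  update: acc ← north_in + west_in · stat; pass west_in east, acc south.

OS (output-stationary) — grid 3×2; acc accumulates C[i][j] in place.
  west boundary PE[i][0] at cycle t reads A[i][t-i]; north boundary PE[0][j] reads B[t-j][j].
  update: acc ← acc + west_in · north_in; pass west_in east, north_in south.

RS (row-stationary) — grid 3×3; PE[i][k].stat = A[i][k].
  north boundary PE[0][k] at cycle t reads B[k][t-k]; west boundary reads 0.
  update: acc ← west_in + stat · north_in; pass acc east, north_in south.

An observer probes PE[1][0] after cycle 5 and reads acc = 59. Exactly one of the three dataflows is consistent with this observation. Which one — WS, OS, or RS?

— WS: 3×2; PE[1][0] trace:
  cycle 0: PE[1][0] → acc 0, east 0, south 0
  cycle 1: PE[1][0] → acc 81, east 3, south 81
  cycle 2: PE[1][0] → acc 57, east 3, south 57
  cycle 3: PE[1][0] → acc 48, east 8, south 48
  cycle 4: PE[1][0] → acc 0, east 0, south 0
  cycle 5: PE[1][0] → acc 0, east 0, south 0
— OS: 3×2; PE[1][0] trace:
  cycle 0: PE[1][0] → acc 0, east 0, south 0
  cycle 1: PE[1][0] → acc 48, east 6, south 8
  cycle 2: PE[1][0] → acc 57, east 3, south 3
  cycle 3: PE[1][0] → acc 59, east 1, south 2
  cycle 4: PE[1][0] → acc 59, east 0, south 0
  cycle 5: PE[1][0] → acc 59, east 0, south 0
— RS: 3×3; PE[1][0] trace:
  cycle 0: PE[1][0] → acc 0, east 0, south 0
  cycle 1: PE[1][0] → acc 48, east 48, south 8
  cycle 2: PE[1][0] → acc 54, east 54, south 9
  cycle 3: PE[1][0] → acc 0, east 0, south 0
  cycle 4: PE[1][0] → acc 0, east 0, south 0
  cycle 5: PE[1][0] → acc 0, east 0, south 0

dataflow = OS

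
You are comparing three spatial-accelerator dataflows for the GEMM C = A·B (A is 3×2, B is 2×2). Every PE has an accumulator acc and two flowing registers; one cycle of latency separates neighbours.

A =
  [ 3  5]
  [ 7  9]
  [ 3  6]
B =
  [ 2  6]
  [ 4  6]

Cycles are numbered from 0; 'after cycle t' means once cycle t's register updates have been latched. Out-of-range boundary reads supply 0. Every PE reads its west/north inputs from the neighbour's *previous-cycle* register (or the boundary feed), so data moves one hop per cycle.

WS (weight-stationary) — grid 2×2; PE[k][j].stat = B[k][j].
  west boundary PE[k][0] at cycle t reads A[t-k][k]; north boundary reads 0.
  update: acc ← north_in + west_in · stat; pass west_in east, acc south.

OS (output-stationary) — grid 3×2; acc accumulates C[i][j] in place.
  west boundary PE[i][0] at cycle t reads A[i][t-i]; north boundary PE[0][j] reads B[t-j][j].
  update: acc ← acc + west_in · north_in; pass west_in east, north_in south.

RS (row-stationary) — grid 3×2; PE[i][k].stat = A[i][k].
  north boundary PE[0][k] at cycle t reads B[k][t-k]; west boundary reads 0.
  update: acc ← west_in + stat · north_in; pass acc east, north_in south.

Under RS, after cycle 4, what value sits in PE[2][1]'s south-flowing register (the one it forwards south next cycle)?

register = 6

RS 3×2: PE[2][1] cycle-by-cycle (with neighbour feeds):
  cycle 0: PE[1][1] → acc 0, east 0, south 0
  cycle 0: PE[2][0] → acc 0, east 0, south 0
  cycle 0: PE[2][1] → acc 0, east 0, south 0
  cycle 1: PE[1][1] → acc 0, east 0, south 0
  cycle 1: PE[2][0] → acc 0, east 0, south 0
  cycle 1: PE[2][1] → acc 0, east 0, south 0
  cycle 2: PE[1][1] → acc 50, east 50, south 4
  cycle 2: PE[2][0] → acc 6, east 6, south 2
  cycle 2: PE[2][1] → acc 0, east 0, south 0
  cycle 3: PE[1][1] → acc 96, east 96, south 6
  cycle 3: PE[2][0] → acc 18, east 18, south 6
  cycle 3: PE[2][1] → acc 30, east 30, south 4
  cycle 4: PE[1][1] → acc 0, east 0, south 0
  cycle 4: PE[2][0] → acc 0, east 0, south 0
  cycle 4: PE[2][1] → acc 54, east 54, south 6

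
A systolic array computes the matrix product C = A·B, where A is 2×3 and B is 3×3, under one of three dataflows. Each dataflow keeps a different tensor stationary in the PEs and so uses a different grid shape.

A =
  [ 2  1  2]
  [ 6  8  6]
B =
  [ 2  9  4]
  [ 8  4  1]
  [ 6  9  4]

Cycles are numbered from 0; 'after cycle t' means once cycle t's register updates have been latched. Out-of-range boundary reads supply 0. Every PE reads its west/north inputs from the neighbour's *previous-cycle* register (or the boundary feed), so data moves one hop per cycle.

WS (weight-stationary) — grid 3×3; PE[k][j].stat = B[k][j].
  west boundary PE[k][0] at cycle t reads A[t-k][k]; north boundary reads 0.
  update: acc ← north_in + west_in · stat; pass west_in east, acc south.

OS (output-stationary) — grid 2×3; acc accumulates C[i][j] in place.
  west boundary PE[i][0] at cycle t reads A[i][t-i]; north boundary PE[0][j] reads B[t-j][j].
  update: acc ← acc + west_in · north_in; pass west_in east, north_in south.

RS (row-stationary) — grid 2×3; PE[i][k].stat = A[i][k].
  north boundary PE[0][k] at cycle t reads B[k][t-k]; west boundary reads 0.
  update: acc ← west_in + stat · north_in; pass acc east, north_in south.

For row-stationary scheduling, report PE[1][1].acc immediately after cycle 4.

RS 2×3: PE[1][1] cycle-by-cycle (with neighbour feeds):
  c0 r0c1: 0 / 0 / 0
  c0 r1c0: 0 / 0 / 0
  c0 r1c1: 0 / 0 / 0
  c1 r0c1: 12 / 12 / 8
  c1 r1c0: 12 / 12 / 2
  c1 r1c1: 0 / 0 / 0
  c2 r0c1: 22 / 22 / 4
  c2 r1c0: 54 / 54 / 9
  c2 r1c1: 76 / 76 / 8
  c3 r0c1: 9 / 9 / 1
  c3 r1c0: 24 / 24 / 4
  c3 r1c1: 86 / 86 / 4
  c4 r0c1: 0 / 0 / 0
  c4 r1c0: 0 / 0 / 0
  c4 r1c1: 32 / 32 / 1

PE[1][1].acc = 32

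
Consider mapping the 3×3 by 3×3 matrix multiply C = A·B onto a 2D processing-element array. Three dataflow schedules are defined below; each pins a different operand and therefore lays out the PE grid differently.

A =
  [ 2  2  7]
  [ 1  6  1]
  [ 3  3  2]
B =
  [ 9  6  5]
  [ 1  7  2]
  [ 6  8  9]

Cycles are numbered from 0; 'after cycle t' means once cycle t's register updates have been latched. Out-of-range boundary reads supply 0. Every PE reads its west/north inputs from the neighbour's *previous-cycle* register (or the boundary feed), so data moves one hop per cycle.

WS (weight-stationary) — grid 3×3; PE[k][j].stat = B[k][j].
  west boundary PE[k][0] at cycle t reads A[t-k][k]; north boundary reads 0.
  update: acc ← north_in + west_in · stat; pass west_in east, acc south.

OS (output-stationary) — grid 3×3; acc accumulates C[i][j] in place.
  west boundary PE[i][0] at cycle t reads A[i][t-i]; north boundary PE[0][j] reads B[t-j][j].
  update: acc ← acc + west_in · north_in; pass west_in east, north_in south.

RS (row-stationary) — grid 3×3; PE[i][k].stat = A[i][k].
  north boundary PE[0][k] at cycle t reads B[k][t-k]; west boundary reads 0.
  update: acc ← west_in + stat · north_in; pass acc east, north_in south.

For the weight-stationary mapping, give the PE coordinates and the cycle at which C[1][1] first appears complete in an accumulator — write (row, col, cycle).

(row, col, cycle) = (2, 1, 4)

Under WS, C[1][1] lands at PE[2][1]:
  after 0 — PE[2][1] acc=0, pass-E 0, pass-S 0
  after 1 — PE[2][1] acc=0, pass-E 0, pass-S 0
  after 2 — PE[2][1] acc=0, pass-E 0, pass-S 0
  after 3 — PE[2][1] acc=82, pass-E 7, pass-S 82
  after 4 — PE[2][1] acc=56, pass-E 1, pass-S 56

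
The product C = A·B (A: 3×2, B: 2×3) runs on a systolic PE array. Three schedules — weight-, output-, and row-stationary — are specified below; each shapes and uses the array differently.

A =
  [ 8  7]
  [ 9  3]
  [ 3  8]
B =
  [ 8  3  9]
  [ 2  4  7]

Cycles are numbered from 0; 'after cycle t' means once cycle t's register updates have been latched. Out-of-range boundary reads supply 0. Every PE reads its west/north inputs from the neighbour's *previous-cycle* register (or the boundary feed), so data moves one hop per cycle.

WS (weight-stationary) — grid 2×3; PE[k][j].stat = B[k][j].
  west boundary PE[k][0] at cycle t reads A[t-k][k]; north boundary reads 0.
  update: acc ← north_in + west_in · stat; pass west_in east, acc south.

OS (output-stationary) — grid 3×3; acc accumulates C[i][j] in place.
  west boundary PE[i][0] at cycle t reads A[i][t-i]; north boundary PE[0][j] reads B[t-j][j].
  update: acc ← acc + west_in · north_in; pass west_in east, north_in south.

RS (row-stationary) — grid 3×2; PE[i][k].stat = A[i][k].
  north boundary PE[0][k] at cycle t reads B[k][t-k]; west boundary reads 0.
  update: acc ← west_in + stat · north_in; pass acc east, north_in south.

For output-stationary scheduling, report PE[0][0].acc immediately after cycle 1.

PE[0][0].acc = 78

Tracing OS — 3×3 array, target PE[0][0]:
  [0] (0,0) acc=64 (h:8 v:8)
  [1] (0,0) acc=78 (h:7 v:2)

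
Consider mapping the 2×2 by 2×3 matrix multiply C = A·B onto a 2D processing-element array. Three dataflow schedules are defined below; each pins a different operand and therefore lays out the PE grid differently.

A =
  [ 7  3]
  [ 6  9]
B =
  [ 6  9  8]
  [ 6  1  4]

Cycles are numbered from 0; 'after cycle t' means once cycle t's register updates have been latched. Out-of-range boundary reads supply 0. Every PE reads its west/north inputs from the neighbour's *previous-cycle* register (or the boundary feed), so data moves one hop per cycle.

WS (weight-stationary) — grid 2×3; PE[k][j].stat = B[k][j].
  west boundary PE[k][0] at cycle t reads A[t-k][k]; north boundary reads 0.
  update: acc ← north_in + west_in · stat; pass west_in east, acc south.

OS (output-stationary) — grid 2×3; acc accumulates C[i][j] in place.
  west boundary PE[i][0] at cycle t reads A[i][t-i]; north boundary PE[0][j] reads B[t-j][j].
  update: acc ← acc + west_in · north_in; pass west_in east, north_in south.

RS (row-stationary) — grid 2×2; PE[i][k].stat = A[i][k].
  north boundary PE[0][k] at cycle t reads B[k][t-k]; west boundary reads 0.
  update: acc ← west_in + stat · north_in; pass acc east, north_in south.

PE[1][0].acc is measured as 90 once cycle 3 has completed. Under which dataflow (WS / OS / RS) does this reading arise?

dataflow = OS

WS (2×3 grid), PE[1][0]:
  cycle 0: PE[1][0] → acc 0, east 0, south 0
  cycle 1: PE[1][0] → acc 60, east 3, south 60
  cycle 2: PE[1][0] → acc 90, east 9, south 90
  cycle 3: PE[1][0] → acc 0, east 0, south 0
OS (2×3 grid), PE[1][0]:
  cycle 0: PE[1][0] → acc 0, east 0, south 0
  cycle 1: PE[1][0] → acc 36, east 6, south 6
  cycle 2: PE[1][0] → acc 90, east 9, south 6
  cycle 3: PE[1][0] → acc 90, east 0, south 0
RS (2×2 grid), PE[1][0]:
  cycle 0: PE[1][0] → acc 0, east 0, south 0
  cycle 1: PE[1][0] → acc 36, east 36, south 6
  cycle 2: PE[1][0] → acc 54, east 54, south 9
  cycle 3: PE[1][0] → acc 48, east 48, south 8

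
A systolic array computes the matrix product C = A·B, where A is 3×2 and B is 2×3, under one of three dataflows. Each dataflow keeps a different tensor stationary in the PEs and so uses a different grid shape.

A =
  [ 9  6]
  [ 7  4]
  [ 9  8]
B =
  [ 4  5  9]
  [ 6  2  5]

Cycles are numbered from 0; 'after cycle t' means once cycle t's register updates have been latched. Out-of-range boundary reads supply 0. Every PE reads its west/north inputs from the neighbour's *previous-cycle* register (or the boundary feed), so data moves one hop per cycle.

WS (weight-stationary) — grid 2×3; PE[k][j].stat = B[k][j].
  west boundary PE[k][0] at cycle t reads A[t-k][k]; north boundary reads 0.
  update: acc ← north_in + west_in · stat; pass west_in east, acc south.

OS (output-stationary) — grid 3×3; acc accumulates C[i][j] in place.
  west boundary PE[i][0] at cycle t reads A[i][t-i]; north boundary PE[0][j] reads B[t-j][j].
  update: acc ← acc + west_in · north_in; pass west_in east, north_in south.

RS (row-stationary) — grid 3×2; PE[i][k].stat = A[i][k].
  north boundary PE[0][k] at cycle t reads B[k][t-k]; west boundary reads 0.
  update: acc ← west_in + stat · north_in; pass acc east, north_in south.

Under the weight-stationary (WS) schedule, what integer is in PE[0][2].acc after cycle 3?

PE[0][2].acc = 63

Tracing WS — 2×3 array, target PE[0][2]:
  0: (0,1).acc=0  regs=<0,0>
  0: (0,2).acc=0  regs=<0,0>
  1: (0,1).acc=45  regs=<9,45>
  1: (0,2).acc=0  regs=<0,0>
  2: (0,1).acc=35  regs=<7,35>
  2: (0,2).acc=81  regs=<9,81>
  3: (0,1).acc=45  regs=<9,45>
  3: (0,2).acc=63  regs=<7,63>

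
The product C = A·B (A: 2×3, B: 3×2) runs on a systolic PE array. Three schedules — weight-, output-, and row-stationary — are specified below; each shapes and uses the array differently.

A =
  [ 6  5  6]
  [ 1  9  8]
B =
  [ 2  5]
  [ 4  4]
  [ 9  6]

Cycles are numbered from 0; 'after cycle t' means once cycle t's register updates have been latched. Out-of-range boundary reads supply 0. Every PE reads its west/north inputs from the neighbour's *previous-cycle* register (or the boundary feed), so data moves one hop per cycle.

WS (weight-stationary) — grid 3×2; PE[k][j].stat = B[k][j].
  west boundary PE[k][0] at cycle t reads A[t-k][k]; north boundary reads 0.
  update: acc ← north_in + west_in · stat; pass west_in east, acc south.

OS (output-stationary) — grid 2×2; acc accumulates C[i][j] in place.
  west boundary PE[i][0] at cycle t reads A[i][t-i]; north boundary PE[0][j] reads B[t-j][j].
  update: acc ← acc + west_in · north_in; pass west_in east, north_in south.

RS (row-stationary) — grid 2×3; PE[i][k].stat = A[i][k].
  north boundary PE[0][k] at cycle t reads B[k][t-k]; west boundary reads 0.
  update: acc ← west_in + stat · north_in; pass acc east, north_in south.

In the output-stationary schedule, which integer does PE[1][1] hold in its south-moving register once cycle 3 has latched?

Tracing OS — 2×2 array, target PE[1][1]:
  c0 r0c1: 0 / 0 / 0
  c0 r1c0: 0 / 0 / 0
  c0 r1c1: 0 / 0 / 0
  c1 r0c1: 30 / 6 / 5
  c1 r1c0: 2 / 1 / 2
  c1 r1c1: 0 / 0 / 0
  c2 r0c1: 50 / 5 / 4
  c2 r1c0: 38 / 9 / 4
  c2 r1c1: 5 / 1 / 5
  c3 r0c1: 86 / 6 / 6
  c3 r1c0: 110 / 8 / 9
  c3 r1c1: 41 / 9 / 4

register = 4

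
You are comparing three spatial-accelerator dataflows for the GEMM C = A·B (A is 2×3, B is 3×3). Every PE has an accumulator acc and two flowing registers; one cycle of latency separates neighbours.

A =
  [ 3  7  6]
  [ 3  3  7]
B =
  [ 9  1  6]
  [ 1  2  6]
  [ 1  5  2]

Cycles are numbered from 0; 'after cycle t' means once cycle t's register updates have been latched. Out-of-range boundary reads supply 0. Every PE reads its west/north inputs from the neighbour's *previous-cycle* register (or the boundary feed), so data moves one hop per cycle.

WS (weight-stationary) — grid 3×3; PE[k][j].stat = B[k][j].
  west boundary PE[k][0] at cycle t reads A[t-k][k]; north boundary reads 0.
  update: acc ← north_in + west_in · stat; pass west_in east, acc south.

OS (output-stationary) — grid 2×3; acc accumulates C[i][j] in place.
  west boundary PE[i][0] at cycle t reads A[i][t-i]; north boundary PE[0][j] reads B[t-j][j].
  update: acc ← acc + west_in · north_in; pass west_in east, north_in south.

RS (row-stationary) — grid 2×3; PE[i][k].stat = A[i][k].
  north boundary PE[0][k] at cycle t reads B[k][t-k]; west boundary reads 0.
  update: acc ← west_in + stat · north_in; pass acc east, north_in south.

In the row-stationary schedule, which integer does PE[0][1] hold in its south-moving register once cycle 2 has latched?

register = 2

RS (2×3). Following PE[0][1] plus its west/north inputs:
  step 0 · PE0,0: acc=27; fwd→27 fwd↓9
  step 0 · PE0,1: acc=0; fwd→0 fwd↓0
  step 1 · PE0,0: acc=3; fwd→3 fwd↓1
  step 1 · PE0,1: acc=34; fwd→34 fwd↓1
  step 2 · PE0,0: acc=18; fwd→18 fwd↓6
  step 2 · PE0,1: acc=17; fwd→17 fwd↓2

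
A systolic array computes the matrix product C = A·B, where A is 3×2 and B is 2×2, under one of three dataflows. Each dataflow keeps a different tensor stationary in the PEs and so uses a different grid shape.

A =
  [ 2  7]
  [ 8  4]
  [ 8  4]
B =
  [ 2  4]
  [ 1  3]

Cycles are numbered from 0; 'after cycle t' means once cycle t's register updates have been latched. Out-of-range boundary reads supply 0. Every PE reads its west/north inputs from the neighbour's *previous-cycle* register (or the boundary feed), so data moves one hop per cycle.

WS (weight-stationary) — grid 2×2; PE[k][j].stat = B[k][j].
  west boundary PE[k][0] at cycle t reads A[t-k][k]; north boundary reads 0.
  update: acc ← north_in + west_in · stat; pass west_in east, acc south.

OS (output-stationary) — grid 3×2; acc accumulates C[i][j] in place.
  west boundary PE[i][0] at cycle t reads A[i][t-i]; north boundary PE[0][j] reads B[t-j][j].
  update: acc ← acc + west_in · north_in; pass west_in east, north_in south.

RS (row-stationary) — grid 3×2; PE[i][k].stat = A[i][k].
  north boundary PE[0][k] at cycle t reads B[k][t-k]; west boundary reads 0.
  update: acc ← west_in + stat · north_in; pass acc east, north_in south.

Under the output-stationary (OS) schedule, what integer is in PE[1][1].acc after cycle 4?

OS 3×2: PE[1][1] cycle-by-cycle (with neighbour feeds):
  step 0 · PE0,1: acc=0; fwd→0 fwd↓0
  step 0 · PE1,0: acc=0; fwd→0 fwd↓0
  step 0 · PE1,1: acc=0; fwd→0 fwd↓0
  step 1 · PE0,1: acc=8; fwd→2 fwd↓4
  step 1 · PE1,0: acc=16; fwd→8 fwd↓2
  step 1 · PE1,1: acc=0; fwd→0 fwd↓0
  step 2 · PE0,1: acc=29; fwd→7 fwd↓3
  step 2 · PE1,0: acc=20; fwd→4 fwd↓1
  step 2 · PE1,1: acc=32; fwd→8 fwd↓4
  step 3 · PE0,1: acc=29; fwd→0 fwd↓0
  step 3 · PE1,0: acc=20; fwd→0 fwd↓0
  step 3 · PE1,1: acc=44; fwd→4 fwd↓3
  step 4 · PE0,1: acc=29; fwd→0 fwd↓0
  step 4 · PE1,0: acc=20; fwd→0 fwd↓0
  step 4 · PE1,1: acc=44; fwd→0 fwd↓0

PE[1][1].acc = 44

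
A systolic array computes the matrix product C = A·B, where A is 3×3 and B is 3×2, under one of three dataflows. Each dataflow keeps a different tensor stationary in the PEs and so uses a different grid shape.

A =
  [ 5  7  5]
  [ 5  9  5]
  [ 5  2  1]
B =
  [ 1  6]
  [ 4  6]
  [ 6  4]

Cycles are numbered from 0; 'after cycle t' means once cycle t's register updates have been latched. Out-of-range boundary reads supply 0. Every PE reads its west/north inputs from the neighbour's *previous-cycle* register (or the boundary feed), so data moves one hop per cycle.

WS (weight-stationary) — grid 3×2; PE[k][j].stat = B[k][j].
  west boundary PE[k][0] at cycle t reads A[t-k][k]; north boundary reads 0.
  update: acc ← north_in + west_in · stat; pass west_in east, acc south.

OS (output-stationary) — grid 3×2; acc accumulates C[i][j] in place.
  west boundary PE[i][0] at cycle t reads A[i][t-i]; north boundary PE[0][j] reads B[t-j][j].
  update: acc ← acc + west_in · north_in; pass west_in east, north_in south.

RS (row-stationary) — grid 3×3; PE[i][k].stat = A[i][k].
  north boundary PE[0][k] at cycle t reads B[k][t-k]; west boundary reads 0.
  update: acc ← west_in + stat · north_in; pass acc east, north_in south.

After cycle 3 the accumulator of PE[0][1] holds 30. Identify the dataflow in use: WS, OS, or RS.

dataflow = WS

Under WS (3×2), PE[0][1]:
  cycle 0: PE[0][1] → acc 0, east 0, south 0
  cycle 1: PE[0][1] → acc 30, east 5, south 30
  cycle 2: PE[0][1] → acc 30, east 5, south 30
  cycle 3: PE[0][1] → acc 30, east 5, south 30
Under OS (3×2), PE[0][1]:
  cycle 0: PE[0][1] → acc 0, east 0, south 0
  cycle 1: PE[0][1] → acc 30, east 5, south 6
  cycle 2: PE[0][1] → acc 72, east 7, south 6
  cycle 3: PE[0][1] → acc 92, east 5, south 4
Under RS (3×3), PE[0][1]:
  cycle 0: PE[0][1] → acc 0, east 0, south 0
  cycle 1: PE[0][1] → acc 33, east 33, south 4
  cycle 2: PE[0][1] → acc 72, east 72, south 6
  cycle 3: PE[0][1] → acc 0, east 0, south 0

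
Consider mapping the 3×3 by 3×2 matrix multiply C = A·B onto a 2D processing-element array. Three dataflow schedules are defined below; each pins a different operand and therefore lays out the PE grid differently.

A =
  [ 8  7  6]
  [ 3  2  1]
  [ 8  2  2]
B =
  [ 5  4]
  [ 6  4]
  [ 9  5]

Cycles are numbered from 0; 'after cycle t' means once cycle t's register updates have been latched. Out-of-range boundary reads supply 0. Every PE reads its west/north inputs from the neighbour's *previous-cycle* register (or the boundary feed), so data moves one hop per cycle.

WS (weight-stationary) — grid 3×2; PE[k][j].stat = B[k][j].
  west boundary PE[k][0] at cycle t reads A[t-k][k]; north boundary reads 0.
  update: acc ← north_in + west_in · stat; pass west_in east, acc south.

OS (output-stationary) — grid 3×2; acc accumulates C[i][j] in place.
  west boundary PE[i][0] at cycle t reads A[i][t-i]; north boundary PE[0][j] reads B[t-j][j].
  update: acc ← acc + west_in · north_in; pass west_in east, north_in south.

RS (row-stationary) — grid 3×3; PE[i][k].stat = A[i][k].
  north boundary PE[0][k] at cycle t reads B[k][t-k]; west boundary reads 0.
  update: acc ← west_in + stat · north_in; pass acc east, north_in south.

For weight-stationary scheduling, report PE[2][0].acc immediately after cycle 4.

Tracing WS — 3×2 array, target PE[2][0]:
  cycle 0: PE[1][0] → acc 0, east 0, south 0
  cycle 0: PE[2][0] → acc 0, east 0, south 0
  cycle 1: PE[1][0] → acc 82, east 7, south 82
  cycle 1: PE[2][0] → acc 0, east 0, south 0
  cycle 2: PE[1][0] → acc 27, east 2, south 27
  cycle 2: PE[2][0] → acc 136, east 6, south 136
  cycle 3: PE[1][0] → acc 52, east 2, south 52
  cycle 3: PE[2][0] → acc 36, east 1, south 36
  cycle 4: PE[1][0] → acc 0, east 0, south 0
  cycle 4: PE[2][0] → acc 70, east 2, south 70

PE[2][0].acc = 70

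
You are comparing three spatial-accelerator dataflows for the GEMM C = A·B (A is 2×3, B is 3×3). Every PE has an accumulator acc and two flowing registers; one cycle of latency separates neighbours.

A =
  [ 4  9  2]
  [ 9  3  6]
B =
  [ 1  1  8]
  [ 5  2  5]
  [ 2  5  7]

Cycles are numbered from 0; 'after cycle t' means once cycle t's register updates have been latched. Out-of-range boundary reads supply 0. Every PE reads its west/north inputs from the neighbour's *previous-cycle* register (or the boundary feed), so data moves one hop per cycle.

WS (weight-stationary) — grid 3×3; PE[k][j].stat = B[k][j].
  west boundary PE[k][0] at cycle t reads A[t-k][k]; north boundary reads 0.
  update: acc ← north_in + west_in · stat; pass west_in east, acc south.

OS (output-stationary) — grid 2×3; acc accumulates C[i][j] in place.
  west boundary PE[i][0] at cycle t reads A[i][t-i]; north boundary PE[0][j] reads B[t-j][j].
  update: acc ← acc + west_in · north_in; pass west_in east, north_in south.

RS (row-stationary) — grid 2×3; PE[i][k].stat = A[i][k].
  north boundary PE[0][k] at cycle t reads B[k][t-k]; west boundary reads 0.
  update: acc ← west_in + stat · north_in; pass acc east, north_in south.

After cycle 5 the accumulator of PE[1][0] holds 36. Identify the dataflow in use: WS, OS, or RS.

WS [3×3] PE[1][0] across cycles:
  0: (1,0).acc=0  regs=<0,0>
  1: (1,0).acc=49  regs=<9,49>
  2: (1,0).acc=24  regs=<3,24>
  3: (1,0).acc=0  regs=<0,0>
  4: (1,0).acc=0  regs=<0,0>
  5: (1,0).acc=0  regs=<0,0>
OS [2×3] PE[1][0] across cycles:
  0: (1,0).acc=0  regs=<0,0>
  1: (1,0).acc=9  regs=<9,1>
  2: (1,0).acc=24  regs=<3,5>
  3: (1,0).acc=36  regs=<6,2>
  4: (1,0).acc=36  regs=<0,0>
  5: (1,0).acc=36  regs=<0,0>
RS [2×3] PE[1][0] across cycles:
  0: (1,0).acc=0  regs=<0,0>
  1: (1,0).acc=9  regs=<9,1>
  2: (1,0).acc=9  regs=<9,1>
  3: (1,0).acc=72  regs=<72,8>
  4: (1,0).acc=0  regs=<0,0>
  5: (1,0).acc=0  regs=<0,0>

dataflow = OS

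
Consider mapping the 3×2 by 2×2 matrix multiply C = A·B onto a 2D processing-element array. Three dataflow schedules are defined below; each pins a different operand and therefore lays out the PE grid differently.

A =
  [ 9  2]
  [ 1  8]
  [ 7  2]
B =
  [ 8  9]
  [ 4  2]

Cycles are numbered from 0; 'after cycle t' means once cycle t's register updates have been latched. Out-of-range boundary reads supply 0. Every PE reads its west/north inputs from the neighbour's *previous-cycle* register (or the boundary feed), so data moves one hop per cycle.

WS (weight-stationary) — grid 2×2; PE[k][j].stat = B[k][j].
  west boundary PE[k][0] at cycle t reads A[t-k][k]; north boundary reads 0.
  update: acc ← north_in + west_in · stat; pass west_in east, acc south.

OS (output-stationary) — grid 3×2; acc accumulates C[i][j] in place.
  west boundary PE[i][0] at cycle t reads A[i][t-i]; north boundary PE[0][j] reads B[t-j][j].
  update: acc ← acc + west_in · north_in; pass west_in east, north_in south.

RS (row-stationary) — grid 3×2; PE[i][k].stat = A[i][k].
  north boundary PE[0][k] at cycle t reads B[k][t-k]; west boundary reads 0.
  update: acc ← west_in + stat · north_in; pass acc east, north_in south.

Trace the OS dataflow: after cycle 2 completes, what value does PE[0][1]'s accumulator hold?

Tracing OS — 3×2 array, target PE[0][1]:
  0: (0,0).acc=72  regs=<9,8>
  0: (0,1).acc=0  regs=<0,0>
  1: (0,0).acc=80  regs=<2,4>
  1: (0,1).acc=81  regs=<9,9>
  2: (0,0).acc=80  regs=<0,0>
  2: (0,1).acc=85  regs=<2,2>

PE[0][1].acc = 85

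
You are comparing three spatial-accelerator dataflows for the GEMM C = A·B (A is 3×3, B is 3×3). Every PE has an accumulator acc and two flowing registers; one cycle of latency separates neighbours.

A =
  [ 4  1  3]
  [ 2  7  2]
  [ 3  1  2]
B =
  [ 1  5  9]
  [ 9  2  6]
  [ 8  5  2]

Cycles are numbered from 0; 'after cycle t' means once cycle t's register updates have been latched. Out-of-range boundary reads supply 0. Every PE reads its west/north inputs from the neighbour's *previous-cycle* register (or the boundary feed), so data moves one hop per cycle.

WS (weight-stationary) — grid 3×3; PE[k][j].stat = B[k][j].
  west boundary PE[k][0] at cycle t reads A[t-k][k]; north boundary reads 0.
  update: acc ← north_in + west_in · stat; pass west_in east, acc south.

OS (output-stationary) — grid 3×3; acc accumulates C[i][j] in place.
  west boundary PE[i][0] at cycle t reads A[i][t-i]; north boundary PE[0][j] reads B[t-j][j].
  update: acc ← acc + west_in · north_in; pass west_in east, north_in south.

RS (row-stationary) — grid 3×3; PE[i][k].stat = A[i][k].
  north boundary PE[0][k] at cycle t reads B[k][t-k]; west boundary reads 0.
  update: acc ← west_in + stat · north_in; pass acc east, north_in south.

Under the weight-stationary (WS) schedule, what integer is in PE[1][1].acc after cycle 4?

WS on a 3×3 grid — tracing PE[1][1] and its feeders:
  cycle 0: PE[0][1] → acc 0, east 0, south 0
  cycle 0: PE[1][0] → acc 0, east 0, south 0
  cycle 0: PE[1][1] → acc 0, east 0, south 0
  cycle 1: PE[0][1] → acc 20, east 4, south 20
  cycle 1: PE[1][0] → acc 13, east 1, south 13
  cycle 1: PE[1][1] → acc 0, east 0, south 0
  cycle 2: PE[0][1] → acc 10, east 2, south 10
  cycle 2: PE[1][0] → acc 65, east 7, south 65
  cycle 2: PE[1][1] → acc 22, east 1, south 22
  cycle 3: PE[0][1] → acc 15, east 3, south 15
  cycle 3: PE[1][0] → acc 12, east 1, south 12
  cycle 3: PE[1][1] → acc 24, east 7, south 24
  cycle 4: PE[0][1] → acc 0, east 0, south 0
  cycle 4: PE[1][0] → acc 0, east 0, south 0
  cycle 4: PE[1][1] → acc 17, east 1, south 17

PE[1][1].acc = 17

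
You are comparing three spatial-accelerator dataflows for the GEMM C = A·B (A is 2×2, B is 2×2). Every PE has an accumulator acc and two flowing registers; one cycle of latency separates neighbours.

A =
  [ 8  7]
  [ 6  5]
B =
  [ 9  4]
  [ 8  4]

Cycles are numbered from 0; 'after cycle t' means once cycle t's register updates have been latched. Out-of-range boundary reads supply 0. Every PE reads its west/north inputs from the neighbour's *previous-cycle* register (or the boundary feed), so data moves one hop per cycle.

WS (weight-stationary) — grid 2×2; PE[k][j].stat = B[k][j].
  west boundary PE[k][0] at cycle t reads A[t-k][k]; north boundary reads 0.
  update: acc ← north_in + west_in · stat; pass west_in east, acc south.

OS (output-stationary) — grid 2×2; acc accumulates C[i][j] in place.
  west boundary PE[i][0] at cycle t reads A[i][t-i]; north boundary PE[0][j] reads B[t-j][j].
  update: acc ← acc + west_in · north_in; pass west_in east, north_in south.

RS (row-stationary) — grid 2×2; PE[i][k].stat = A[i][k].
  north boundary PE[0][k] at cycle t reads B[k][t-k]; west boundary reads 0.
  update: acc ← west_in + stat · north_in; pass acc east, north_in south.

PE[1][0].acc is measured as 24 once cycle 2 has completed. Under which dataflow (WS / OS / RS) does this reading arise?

WS [2×2] PE[1][0] across cycles:
  step 0 · PE1,0: acc=0; fwd→0 fwd↓0
  step 1 · PE1,0: acc=128; fwd→7 fwd↓128
  step 2 · PE1,0: acc=94; fwd→5 fwd↓94
OS [2×2] PE[1][0] across cycles:
  step 0 · PE1,0: acc=0; fwd→0 fwd↓0
  step 1 · PE1,0: acc=54; fwd→6 fwd↓9
  step 2 · PE1,0: acc=94; fwd→5 fwd↓8
RS [2×2] PE[1][0] across cycles:
  step 0 · PE1,0: acc=0; fwd→0 fwd↓0
  step 1 · PE1,0: acc=54; fwd→54 fwd↓9
  step 2 · PE1,0: acc=24; fwd→24 fwd↓4

dataflow = RS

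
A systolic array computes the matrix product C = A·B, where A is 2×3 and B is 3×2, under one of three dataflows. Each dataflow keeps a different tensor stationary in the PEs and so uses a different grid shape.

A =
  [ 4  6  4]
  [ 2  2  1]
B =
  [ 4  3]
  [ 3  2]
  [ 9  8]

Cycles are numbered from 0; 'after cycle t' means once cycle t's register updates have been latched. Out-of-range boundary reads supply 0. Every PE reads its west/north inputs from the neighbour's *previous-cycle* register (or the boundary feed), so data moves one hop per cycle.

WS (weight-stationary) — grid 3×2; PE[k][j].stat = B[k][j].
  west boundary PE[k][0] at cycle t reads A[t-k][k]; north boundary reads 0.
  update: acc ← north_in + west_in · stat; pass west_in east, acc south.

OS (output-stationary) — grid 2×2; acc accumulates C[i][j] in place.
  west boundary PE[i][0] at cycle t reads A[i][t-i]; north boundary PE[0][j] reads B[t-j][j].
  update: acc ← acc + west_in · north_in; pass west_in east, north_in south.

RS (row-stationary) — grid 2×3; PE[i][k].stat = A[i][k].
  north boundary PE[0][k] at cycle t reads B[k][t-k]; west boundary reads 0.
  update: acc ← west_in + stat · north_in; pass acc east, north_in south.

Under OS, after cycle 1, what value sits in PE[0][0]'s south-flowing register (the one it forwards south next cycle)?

register = 3

OS 2×2: PE[0][0] cycle-by-cycle (with neighbour feeds):
  t=0 PE[0][0]: acc=16 h=4 v=4
  t=1 PE[0][0]: acc=34 h=6 v=3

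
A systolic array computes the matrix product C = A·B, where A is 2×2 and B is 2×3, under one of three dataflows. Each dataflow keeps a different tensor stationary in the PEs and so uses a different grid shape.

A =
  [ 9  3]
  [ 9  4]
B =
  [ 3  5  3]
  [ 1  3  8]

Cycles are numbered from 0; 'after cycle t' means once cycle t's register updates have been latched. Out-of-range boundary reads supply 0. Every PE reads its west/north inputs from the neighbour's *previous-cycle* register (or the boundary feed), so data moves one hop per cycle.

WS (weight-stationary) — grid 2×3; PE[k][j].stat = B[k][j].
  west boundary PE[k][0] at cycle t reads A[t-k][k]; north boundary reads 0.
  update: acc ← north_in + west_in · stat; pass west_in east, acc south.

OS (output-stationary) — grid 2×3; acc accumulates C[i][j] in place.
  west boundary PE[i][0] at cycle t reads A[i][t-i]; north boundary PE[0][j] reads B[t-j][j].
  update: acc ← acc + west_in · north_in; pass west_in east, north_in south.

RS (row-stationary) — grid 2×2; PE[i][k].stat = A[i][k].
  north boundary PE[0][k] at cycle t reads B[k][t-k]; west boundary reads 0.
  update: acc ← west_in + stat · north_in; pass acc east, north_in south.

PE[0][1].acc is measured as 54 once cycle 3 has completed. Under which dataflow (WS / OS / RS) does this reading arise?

dataflow = OS

WS [2×3] PE[0][1] across cycles:
  t=0 PE[0][1]: acc=0 h=0 v=0
  t=1 PE[0][1]: acc=45 h=9 v=45
  t=2 PE[0][1]: acc=45 h=9 v=45
  t=3 PE[0][1]: acc=0 h=0 v=0
OS [2×3] PE[0][1] across cycles:
  t=0 PE[0][1]: acc=0 h=0 v=0
  t=1 PE[0][1]: acc=45 h=9 v=5
  t=2 PE[0][1]: acc=54 h=3 v=3
  t=3 PE[0][1]: acc=54 h=0 v=0
RS [2×2] PE[0][1] across cycles:
  t=0 PE[0][1]: acc=0 h=0 v=0
  t=1 PE[0][1]: acc=30 h=30 v=1
  t=2 PE[0][1]: acc=54 h=54 v=3
  t=3 PE[0][1]: acc=51 h=51 v=8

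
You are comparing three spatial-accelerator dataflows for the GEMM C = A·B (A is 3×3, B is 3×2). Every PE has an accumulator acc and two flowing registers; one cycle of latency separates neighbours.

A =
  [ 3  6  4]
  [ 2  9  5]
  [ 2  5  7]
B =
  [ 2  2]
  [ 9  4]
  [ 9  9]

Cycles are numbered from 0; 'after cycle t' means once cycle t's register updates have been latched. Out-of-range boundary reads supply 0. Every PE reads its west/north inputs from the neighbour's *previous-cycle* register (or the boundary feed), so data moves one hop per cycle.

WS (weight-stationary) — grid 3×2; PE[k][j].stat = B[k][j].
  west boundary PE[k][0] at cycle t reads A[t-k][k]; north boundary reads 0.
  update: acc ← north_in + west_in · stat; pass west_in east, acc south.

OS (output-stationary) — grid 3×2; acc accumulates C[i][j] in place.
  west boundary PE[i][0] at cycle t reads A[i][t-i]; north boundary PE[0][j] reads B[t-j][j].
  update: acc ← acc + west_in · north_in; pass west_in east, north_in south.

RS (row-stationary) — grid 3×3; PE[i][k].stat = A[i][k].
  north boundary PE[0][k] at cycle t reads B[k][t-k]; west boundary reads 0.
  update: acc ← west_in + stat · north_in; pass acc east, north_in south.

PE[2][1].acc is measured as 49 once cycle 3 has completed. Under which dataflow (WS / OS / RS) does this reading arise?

— WS: 3×2; PE[2][1] trace:
  c0 r2c1: 0 / 0 / 0
  c1 r2c1: 0 / 0 / 0
  c2 r2c1: 0 / 0 / 0
  c3 r2c1: 66 / 4 / 66
— OS: 3×2; PE[2][1] trace:
  c0 r2c1: 0 / 0 / 0
  c1 r2c1: 0 / 0 / 0
  c2 r2c1: 0 / 0 / 0
  c3 r2c1: 4 / 2 / 2
— RS: 3×3; PE[2][1] trace:
  c0 r2c1: 0 / 0 / 0
  c1 r2c1: 0 / 0 / 0
  c2 r2c1: 0 / 0 / 0
  c3 r2c1: 49 / 49 / 9

dataflow = RS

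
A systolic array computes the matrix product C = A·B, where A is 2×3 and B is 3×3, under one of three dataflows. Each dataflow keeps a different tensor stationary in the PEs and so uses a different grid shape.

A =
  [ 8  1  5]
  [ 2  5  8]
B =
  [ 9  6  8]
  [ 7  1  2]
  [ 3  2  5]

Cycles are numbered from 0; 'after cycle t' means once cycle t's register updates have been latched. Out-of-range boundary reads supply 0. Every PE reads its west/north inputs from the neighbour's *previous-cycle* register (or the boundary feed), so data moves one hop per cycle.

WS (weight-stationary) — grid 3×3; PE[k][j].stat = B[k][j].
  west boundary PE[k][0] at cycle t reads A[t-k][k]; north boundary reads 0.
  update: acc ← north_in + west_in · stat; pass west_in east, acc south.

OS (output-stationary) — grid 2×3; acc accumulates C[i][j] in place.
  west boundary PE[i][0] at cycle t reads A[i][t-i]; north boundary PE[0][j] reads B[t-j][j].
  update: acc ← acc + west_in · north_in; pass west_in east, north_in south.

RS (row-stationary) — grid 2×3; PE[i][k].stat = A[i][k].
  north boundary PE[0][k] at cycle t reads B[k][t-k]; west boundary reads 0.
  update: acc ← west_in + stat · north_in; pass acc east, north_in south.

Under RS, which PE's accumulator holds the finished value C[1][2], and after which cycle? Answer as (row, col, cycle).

(row, col, cycle) = (1, 2, 5)

RS: C[1][2] accumulates in PE[1][2]:
  @0  [1,2]  acc 0  |  →0  ↓0
  @1  [1,2]  acc 0  |  →0  ↓0
  @2  [1,2]  acc 0  |  →0  ↓0
  @3  [1,2]  acc 77  |  →77  ↓3
  @4  [1,2]  acc 33  |  →33  ↓2
  @5  [1,2]  acc 66  |  →66  ↓5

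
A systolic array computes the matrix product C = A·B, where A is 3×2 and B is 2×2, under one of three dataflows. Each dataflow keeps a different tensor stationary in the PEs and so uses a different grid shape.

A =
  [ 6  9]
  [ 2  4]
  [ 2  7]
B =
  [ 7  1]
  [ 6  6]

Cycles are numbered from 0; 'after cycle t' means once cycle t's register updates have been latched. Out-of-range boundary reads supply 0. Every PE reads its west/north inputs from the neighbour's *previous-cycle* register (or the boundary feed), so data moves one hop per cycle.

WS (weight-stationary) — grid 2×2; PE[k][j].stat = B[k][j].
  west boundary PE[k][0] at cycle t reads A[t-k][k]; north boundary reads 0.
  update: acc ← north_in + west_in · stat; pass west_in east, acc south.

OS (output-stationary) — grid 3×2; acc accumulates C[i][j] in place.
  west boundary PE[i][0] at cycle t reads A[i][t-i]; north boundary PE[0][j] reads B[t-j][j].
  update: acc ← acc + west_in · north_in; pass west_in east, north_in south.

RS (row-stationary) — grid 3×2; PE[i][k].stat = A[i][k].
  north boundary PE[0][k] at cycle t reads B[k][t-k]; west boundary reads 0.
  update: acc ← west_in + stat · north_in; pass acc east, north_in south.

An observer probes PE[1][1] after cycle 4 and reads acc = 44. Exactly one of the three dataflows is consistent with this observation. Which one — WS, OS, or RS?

dataflow = WS

— WS: 2×2; PE[1][1] trace:
  cycle 0: PE[1][1] → acc 0, east 0, south 0
  cycle 1: PE[1][1] → acc 0, east 0, south 0
  cycle 2: PE[1][1] → acc 60, east 9, south 60
  cycle 3: PE[1][1] → acc 26, east 4, south 26
  cycle 4: PE[1][1] → acc 44, east 7, south 44
— OS: 3×2; PE[1][1] trace:
  cycle 0: PE[1][1] → acc 0, east 0, south 0
  cycle 1: PE[1][1] → acc 0, east 0, south 0
  cycle 2: PE[1][1] → acc 2, east 2, south 1
  cycle 3: PE[1][1] → acc 26, east 4, south 6
  cycle 4: PE[1][1] → acc 26, east 0, south 0
— RS: 3×2; PE[1][1] trace:
  cycle 0: PE[1][1] → acc 0, east 0, south 0
  cycle 1: PE[1][1] → acc 0, east 0, south 0
  cycle 2: PE[1][1] → acc 38, east 38, south 6
  cycle 3: PE[1][1] → acc 26, east 26, south 6
  cycle 4: PE[1][1] → acc 0, east 0, south 0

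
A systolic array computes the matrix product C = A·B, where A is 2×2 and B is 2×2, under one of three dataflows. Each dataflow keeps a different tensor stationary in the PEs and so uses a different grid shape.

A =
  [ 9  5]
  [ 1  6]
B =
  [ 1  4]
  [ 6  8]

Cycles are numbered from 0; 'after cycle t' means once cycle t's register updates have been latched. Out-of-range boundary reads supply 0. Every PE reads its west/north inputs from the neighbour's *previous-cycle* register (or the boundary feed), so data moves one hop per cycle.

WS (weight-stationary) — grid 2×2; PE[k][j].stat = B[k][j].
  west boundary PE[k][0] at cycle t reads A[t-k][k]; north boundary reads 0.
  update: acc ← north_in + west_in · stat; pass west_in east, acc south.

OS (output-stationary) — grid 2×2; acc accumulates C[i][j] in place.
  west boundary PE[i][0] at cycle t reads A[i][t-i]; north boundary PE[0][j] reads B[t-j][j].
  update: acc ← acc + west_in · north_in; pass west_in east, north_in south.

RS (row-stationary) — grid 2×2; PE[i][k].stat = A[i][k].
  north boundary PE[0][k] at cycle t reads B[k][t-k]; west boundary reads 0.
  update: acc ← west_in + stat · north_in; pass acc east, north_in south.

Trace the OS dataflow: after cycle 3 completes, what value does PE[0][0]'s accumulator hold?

PE[0][0].acc = 39

OS (2×2). Following PE[0][0] plus its west/north inputs:
  @0  [0,0]  acc 9  |  →9  ↓1
  @1  [0,0]  acc 39  |  →5  ↓6
  @2  [0,0]  acc 39  |  →0  ↓0
  @3  [0,0]  acc 39  |  →0  ↓0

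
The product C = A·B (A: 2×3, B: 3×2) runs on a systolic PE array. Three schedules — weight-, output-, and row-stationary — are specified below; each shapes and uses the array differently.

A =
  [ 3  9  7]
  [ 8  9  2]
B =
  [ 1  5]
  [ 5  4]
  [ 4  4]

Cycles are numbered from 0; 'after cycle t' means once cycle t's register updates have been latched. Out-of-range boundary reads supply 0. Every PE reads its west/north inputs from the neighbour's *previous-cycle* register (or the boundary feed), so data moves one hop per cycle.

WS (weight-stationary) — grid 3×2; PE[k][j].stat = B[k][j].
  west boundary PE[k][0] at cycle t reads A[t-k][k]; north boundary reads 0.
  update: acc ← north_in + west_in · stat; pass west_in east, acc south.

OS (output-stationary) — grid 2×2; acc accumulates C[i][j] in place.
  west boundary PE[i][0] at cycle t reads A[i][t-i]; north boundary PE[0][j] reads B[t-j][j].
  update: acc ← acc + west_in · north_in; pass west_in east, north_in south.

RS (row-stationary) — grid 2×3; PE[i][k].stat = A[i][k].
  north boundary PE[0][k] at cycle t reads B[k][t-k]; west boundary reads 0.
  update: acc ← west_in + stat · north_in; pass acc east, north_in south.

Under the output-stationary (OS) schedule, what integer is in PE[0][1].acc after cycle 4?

PE[0][1].acc = 79

Tracing OS — 2×2 array, target PE[0][1]:
  @0  [0,0]  acc 3  |  →3  ↓1
  @0  [0,1]  acc 0  |  →0  ↓0
  @1  [0,0]  acc 48  |  →9  ↓5
  @1  [0,1]  acc 15  |  →3  ↓5
  @2  [0,0]  acc 76  |  →7  ↓4
  @2  [0,1]  acc 51  |  →9  ↓4
  @3  [0,0]  acc 76  |  →0  ↓0
  @3  [0,1]  acc 79  |  →7  ↓4
  @4  [0,0]  acc 76  |  →0  ↓0
  @4  [0,1]  acc 79  |  →0  ↓0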